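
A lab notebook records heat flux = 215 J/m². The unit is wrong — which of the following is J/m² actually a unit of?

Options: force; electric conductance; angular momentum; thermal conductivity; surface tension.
surface tension

heat flux should have units dimensionally equivalent to kg / s^3 (e.g. W/m²).
The given unit 'J/m²' reduces to kg / s^2. Of the listed options, that is the dimensionality of surface tension.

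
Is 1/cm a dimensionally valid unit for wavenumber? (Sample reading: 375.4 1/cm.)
Yes

wavenumber has SI base units: 1 / m
1/cm reduces to the same SI base units, so it is a valid unit for wavenumber.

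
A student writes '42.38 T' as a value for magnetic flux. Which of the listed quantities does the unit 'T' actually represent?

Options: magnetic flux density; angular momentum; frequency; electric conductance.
magnetic flux density

magnetic flux should have units dimensionally equivalent to kg * m^2 / (A * s^2) (e.g. Wb).
The given unit 'T' reduces to kg / (A * s^2). Of the listed options, that is the dimensionality of magnetic flux density.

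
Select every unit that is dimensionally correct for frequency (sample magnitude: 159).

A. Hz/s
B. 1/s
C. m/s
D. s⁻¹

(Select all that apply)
B, D

frequency has SI base units: 1 / s

Checking each option against 1 / s:
  A. Hz/s: ✗ does not match
  B. 1/s: ✓ matches
  C. m/s: ✗ does not match
  D. s⁻¹: ✓ matches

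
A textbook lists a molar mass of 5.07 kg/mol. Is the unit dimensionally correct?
Yes

molar mass has SI base units: kg / mol
kg/mol reduces to the same SI base units, so it is a valid unit for molar mass.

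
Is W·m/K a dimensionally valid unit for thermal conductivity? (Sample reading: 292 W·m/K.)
No

thermal conductivity has SI base units: kg * m / (s^3 * K)
W·m/K does NOT reduce to kg * m / (s^3 * K); a valid unit for thermal conductivity would be e.g. W/(m·K).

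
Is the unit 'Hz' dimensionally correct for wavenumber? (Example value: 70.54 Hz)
No

wavenumber has SI base units: 1 / m
Hz does NOT reduce to 1 / m; a valid unit for wavenumber would be e.g. 1/m.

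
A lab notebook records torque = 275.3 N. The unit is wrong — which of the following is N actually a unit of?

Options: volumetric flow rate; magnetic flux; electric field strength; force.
force

torque should have units dimensionally equivalent to kg * m^2 / s^2 (e.g. N·m).
The given unit 'N' reduces to kg * m / s^2. Of the listed options, that is the dimensionality of force.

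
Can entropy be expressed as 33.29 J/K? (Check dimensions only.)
Yes

entropy has SI base units: kg * m^2 / (s^2 * K)
J/K reduces to the same SI base units, so it is a valid unit for entropy.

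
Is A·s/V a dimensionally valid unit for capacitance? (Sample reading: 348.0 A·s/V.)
Yes

capacitance has SI base units: A^2 * s^4 / (kg * m^2)
A·s/V reduces to the same SI base units, so it is a valid unit for capacitance.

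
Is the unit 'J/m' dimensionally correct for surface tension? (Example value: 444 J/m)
No

surface tension has SI base units: kg / s^2
J/m does NOT reduce to kg / s^2; a valid unit for surface tension would be e.g. N/m.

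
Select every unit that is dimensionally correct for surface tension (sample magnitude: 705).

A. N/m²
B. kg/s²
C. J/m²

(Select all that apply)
B, C

surface tension has SI base units: kg / s^2

Checking each option against kg / s^2:
  A. N/m²: ✗ does not match
  B. kg/s²: ✓ matches
  C. J/m²: ✓ matches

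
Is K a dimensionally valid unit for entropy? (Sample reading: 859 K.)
No

entropy has SI base units: kg * m^2 / (s^2 * K)
K does NOT reduce to kg * m^2 / (s^2 * K); a valid unit for entropy would be e.g. J/K.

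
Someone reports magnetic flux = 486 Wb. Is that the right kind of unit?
Yes

magnetic flux has SI base units: kg * m^2 / (A * s^2)
Wb reduces to the same SI base units, so it is a valid unit for magnetic flux.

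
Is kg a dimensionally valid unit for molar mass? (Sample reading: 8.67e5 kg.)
No

molar mass has SI base units: kg / mol
kg does NOT reduce to kg / mol; a valid unit for molar mass would be e.g. kg/mol.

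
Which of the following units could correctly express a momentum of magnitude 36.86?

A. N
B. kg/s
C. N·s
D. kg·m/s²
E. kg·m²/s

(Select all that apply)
C

momentum has SI base units: kg * m / s

Checking each option against kg * m / s:
  A. N: ✗ does not match
  B. kg/s: ✗ does not match
  C. N·s: ✓ matches
  D. kg·m/s²: ✗ does not match
  E. kg·m²/s: ✗ does not match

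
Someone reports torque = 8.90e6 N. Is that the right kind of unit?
No

torque has SI base units: kg * m^2 / s^2
N does NOT reduce to kg * m^2 / s^2; a valid unit for torque would be e.g. N·m.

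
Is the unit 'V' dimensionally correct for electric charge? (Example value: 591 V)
No

electric charge has SI base units: A * s
V does NOT reduce to A * s; a valid unit for electric charge would be e.g. C.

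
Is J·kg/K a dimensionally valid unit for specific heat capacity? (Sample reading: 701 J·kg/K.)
No

specific heat capacity has SI base units: m^2 / (s^2 * K)
J·kg/K does NOT reduce to m^2 / (s^2 * K); a valid unit for specific heat capacity would be e.g. J/(kg·K).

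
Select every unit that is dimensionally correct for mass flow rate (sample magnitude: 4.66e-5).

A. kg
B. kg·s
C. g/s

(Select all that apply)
C

mass flow rate has SI base units: kg / s

Checking each option against kg / s:
  A. kg: ✗ does not match
  B. kg·s: ✗ does not match
  C. g/s: ✓ matches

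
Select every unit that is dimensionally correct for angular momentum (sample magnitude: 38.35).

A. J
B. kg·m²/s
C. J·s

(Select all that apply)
B, C

angular momentum has SI base units: kg * m^2 / s

Checking each option against kg * m^2 / s:
  A. J: ✗ does not match
  B. kg·m²/s: ✓ matches
  C. J·s: ✓ matches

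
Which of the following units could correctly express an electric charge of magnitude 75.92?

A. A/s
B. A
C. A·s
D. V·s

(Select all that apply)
C

electric charge has SI base units: A * s

Checking each option against A * s:
  A. A/s: ✗ does not match
  B. A: ✗ does not match
  C. A·s: ✓ matches
  D. V·s: ✗ does not match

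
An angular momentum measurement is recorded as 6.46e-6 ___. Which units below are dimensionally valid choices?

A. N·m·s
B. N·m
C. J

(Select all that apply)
A

angular momentum has SI base units: kg * m^2 / s

Checking each option against kg * m^2 / s:
  A. N·m·s: ✓ matches
  B. N·m: ✗ does not match
  C. J: ✗ does not match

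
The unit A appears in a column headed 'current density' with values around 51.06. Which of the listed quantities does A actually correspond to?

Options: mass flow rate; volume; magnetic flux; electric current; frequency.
electric current

current density should have units dimensionally equivalent to A / m^2 (e.g. A/m²).
The given unit 'A' reduces to A. Of the listed options, that is the dimensionality of electric current.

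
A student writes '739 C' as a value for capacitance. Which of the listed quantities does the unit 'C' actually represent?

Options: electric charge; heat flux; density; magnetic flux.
electric charge

capacitance should have units dimensionally equivalent to A^2 * s^4 / (kg * m^2) (e.g. F).
The given unit 'C' reduces to A * s. Of the listed options, that is the dimensionality of electric charge.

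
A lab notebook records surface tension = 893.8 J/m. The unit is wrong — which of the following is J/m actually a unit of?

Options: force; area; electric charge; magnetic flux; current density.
force

surface tension should have units dimensionally equivalent to kg / s^2 (e.g. N/m).
The given unit 'J/m' reduces to kg * m / s^2. Of the listed options, that is the dimensionality of force.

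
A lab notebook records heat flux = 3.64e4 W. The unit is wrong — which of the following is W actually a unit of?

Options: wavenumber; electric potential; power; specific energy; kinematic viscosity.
power

heat flux should have units dimensionally equivalent to kg / s^3 (e.g. W/m²).
The given unit 'W' reduces to kg * m^2 / s^3. Of the listed options, that is the dimensionality of power.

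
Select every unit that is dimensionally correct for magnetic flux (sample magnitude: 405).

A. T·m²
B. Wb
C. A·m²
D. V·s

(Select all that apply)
A, B, D

magnetic flux has SI base units: kg * m^2 / (A * s^2)

Checking each option against kg * m^2 / (A * s^2):
  A. T·m²: ✓ matches
  B. Wb: ✓ matches
  C. A·m²: ✗ does not match
  D. V·s: ✓ matches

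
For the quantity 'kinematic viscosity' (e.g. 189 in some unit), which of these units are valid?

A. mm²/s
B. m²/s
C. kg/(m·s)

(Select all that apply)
A, B

kinematic viscosity has SI base units: m^2 / s

Checking each option against m^2 / s:
  A. mm²/s: ✓ matches
  B. m²/s: ✓ matches
  C. kg/(m·s): ✗ does not match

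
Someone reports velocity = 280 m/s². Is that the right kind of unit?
No

velocity has SI base units: m / s
m/s² does NOT reduce to m / s; a valid unit for velocity would be e.g. m/s.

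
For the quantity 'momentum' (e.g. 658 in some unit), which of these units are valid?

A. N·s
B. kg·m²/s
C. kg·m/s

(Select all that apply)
A, C

momentum has SI base units: kg * m / s

Checking each option against kg * m / s:
  A. N·s: ✓ matches
  B. kg·m²/s: ✗ does not match
  C. kg·m/s: ✓ matches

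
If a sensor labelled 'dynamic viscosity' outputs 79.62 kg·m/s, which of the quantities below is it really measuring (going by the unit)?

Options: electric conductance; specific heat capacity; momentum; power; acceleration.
momentum

dynamic viscosity should have units dimensionally equivalent to kg / (m * s) (e.g. Pa·s).
The given unit 'kg·m/s' reduces to kg * m / s. Of the listed options, that is the dimensionality of momentum.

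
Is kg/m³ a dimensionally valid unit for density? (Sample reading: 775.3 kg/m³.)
Yes

density has SI base units: kg / m^3
kg/m³ reduces to the same SI base units, so it is a valid unit for density.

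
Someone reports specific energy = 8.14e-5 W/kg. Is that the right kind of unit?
No

specific energy has SI base units: m^2 / s^2
W/kg does NOT reduce to m^2 / s^2; a valid unit for specific energy would be e.g. J/kg.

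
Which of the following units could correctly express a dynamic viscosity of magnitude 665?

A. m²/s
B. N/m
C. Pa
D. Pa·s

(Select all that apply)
D

dynamic viscosity has SI base units: kg / (m * s)

Checking each option against kg / (m * s):
  A. m²/s: ✗ does not match
  B. N/m: ✗ does not match
  C. Pa: ✗ does not match
  D. Pa·s: ✓ matches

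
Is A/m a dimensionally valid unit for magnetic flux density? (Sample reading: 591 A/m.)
No

magnetic flux density has SI base units: kg / (A * s^2)
A/m does NOT reduce to kg / (A * s^2); a valid unit for magnetic flux density would be e.g. T.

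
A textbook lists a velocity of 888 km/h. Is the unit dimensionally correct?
Yes

velocity has SI base units: m / s
km/h reduces to the same SI base units, so it is a valid unit for velocity.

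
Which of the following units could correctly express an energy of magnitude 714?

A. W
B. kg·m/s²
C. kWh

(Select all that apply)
C

energy has SI base units: kg * m^2 / s^2

Checking each option against kg * m^2 / s^2:
  A. W: ✗ does not match
  B. kg·m/s²: ✗ does not match
  C. kWh: ✓ matches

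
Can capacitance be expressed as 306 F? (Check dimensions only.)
Yes

capacitance has SI base units: A^2 * s^4 / (kg * m^2)
F reduces to the same SI base units, so it is a valid unit for capacitance.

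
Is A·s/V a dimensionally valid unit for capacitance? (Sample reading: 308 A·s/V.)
Yes

capacitance has SI base units: A^2 * s^4 / (kg * m^2)
A·s/V reduces to the same SI base units, so it is a valid unit for capacitance.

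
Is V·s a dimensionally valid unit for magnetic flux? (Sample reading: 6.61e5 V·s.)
Yes

magnetic flux has SI base units: kg * m^2 / (A * s^2)
V·s reduces to the same SI base units, so it is a valid unit for magnetic flux.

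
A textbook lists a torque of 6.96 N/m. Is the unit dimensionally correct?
No

torque has SI base units: kg * m^2 / s^2
N/m does NOT reduce to kg * m^2 / s^2; a valid unit for torque would be e.g. N·m.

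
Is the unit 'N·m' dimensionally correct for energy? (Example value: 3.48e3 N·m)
Yes

energy has SI base units: kg * m^2 / s^2
N·m reduces to the same SI base units, so it is a valid unit for energy.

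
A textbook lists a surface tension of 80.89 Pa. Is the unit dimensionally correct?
No

surface tension has SI base units: kg / s^2
Pa does NOT reduce to kg / s^2; a valid unit for surface tension would be e.g. N/m.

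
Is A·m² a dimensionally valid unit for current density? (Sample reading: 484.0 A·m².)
No

current density has SI base units: A / m^2
A·m² does NOT reduce to A / m^2; a valid unit for current density would be e.g. A/m².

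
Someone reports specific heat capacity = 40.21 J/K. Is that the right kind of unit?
No

specific heat capacity has SI base units: m^2 / (s^2 * K)
J/K does NOT reduce to m^2 / (s^2 * K); a valid unit for specific heat capacity would be e.g. J/(kg·K).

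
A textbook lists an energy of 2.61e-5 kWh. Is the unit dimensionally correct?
Yes

energy has SI base units: kg * m^2 / s^2
kWh reduces to the same SI base units, so it is a valid unit for energy.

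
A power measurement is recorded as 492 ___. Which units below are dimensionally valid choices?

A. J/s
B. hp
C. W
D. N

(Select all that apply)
A, B, C

power has SI base units: kg * m^2 / s^3

Checking each option against kg * m^2 / s^3:
  A. J/s: ✓ matches
  B. hp: ✓ matches
  C. W: ✓ matches
  D. N: ✗ does not match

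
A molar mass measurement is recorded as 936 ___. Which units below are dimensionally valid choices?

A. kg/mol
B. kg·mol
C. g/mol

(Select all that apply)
A, C

molar mass has SI base units: kg / mol

Checking each option against kg / mol:
  A. kg/mol: ✓ matches
  B. kg·mol: ✗ does not match
  C. g/mol: ✓ matches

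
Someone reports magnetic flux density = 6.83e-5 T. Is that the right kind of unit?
Yes

magnetic flux density has SI base units: kg / (A * s^2)
T reduces to the same SI base units, so it is a valid unit for magnetic flux density.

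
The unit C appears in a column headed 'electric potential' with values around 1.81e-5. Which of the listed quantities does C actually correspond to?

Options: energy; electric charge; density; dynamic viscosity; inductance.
electric charge

electric potential should have units dimensionally equivalent to kg * m^2 / (A * s^3) (e.g. V).
The given unit 'C' reduces to A * s. Of the listed options, that is the dimensionality of electric charge.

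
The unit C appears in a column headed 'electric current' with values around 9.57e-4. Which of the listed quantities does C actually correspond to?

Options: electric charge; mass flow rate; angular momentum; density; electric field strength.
electric charge

electric current should have units dimensionally equivalent to A (e.g. A).
The given unit 'C' reduces to A * s. Of the listed options, that is the dimensionality of electric charge.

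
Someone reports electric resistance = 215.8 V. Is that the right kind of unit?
No

electric resistance has SI base units: kg * m^2 / (A^2 * s^3)
V does NOT reduce to kg * m^2 / (A^2 * s^3); a valid unit for electric resistance would be e.g. Ω.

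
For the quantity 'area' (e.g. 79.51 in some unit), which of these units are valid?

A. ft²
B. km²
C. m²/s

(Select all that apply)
A, B

area has SI base units: m^2

Checking each option against m^2:
  A. ft²: ✓ matches
  B. km²: ✓ matches
  C. m²/s: ✗ does not match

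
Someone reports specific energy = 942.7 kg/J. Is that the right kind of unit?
No

specific energy has SI base units: m^2 / s^2
kg/J does NOT reduce to m^2 / s^2; a valid unit for specific energy would be e.g. J/kg.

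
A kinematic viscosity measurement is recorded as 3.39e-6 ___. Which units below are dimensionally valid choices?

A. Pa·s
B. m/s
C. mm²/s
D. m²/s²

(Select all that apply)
C

kinematic viscosity has SI base units: m^2 / s

Checking each option against m^2 / s:
  A. Pa·s: ✗ does not match
  B. m/s: ✗ does not match
  C. mm²/s: ✓ matches
  D. m²/s²: ✗ does not match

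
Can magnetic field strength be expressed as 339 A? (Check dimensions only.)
No

magnetic field strength has SI base units: A / m
A does NOT reduce to A / m; a valid unit for magnetic field strength would be e.g. A/m.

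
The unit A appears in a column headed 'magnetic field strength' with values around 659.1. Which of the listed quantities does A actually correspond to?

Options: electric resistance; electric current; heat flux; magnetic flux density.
electric current

magnetic field strength should have units dimensionally equivalent to A / m (e.g. A/m).
The given unit 'A' reduces to A. Of the listed options, that is the dimensionality of electric current.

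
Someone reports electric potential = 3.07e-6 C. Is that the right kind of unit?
No

electric potential has SI base units: kg * m^2 / (A * s^3)
C does NOT reduce to kg * m^2 / (A * s^3); a valid unit for electric potential would be e.g. V.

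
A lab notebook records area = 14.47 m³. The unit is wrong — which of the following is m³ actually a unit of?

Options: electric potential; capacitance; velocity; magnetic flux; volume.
volume

area should have units dimensionally equivalent to m^2 (e.g. m²).
The given unit 'm³' reduces to m^3. Of the listed options, that is the dimensionality of volume.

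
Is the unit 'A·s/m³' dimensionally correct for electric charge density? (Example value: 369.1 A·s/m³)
Yes

electric charge density has SI base units: A * s / m^3
A·s/m³ reduces to the same SI base units, so it is a valid unit for electric charge density.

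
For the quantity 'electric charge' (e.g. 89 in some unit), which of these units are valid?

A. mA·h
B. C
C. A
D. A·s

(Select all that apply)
A, B, D

electric charge has SI base units: A * s

Checking each option against A * s:
  A. mA·h: ✓ matches
  B. C: ✓ matches
  C. A: ✗ does not match
  D. A·s: ✓ matches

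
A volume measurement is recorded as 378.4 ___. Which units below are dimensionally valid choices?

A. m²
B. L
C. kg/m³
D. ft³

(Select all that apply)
B, D

volume has SI base units: m^3

Checking each option against m^3:
  A. m²: ✗ does not match
  B. L: ✓ matches
  C. kg/m³: ✗ does not match
  D. ft³: ✓ matches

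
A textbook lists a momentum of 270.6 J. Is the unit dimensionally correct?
No

momentum has SI base units: kg * m / s
J does NOT reduce to kg * m / s; a valid unit for momentum would be e.g. kg·m/s.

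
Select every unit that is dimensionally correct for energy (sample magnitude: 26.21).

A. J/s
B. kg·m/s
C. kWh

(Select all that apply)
C

energy has SI base units: kg * m^2 / s^2

Checking each option against kg * m^2 / s^2:
  A. J/s: ✗ does not match
  B. kg·m/s: ✗ does not match
  C. kWh: ✓ matches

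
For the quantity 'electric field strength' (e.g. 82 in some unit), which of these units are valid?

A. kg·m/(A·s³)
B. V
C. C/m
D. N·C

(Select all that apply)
A

electric field strength has SI base units: kg * m / (A * s^3)

Checking each option against kg * m / (A * s^3):
  A. kg·m/(A·s³): ✓ matches
  B. V: ✗ does not match
  C. C/m: ✗ does not match
  D. N·C: ✗ does not match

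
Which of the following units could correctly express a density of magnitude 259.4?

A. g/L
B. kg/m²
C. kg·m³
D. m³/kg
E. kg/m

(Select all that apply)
A

density has SI base units: kg / m^3

Checking each option against kg / m^3:
  A. g/L: ✓ matches
  B. kg/m²: ✗ does not match
  C. kg·m³: ✗ does not match
  D. m³/kg: ✗ does not match
  E. kg/m: ✗ does not match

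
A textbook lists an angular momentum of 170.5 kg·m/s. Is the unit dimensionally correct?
No

angular momentum has SI base units: kg * m^2 / s
kg·m/s does NOT reduce to kg * m^2 / s; a valid unit for angular momentum would be e.g. kg·m²/s.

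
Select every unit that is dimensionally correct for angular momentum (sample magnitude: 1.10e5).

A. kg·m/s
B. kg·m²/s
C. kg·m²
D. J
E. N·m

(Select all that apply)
B

angular momentum has SI base units: kg * m^2 / s

Checking each option against kg * m^2 / s:
  A. kg·m/s: ✗ does not match
  B. kg·m²/s: ✓ matches
  C. kg·m²: ✗ does not match
  D. J: ✗ does not match
  E. N·m: ✗ does not match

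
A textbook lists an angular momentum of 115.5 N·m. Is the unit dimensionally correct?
No

angular momentum has SI base units: kg * m^2 / s
N·m does NOT reduce to kg * m^2 / s; a valid unit for angular momentum would be e.g. kg·m²/s.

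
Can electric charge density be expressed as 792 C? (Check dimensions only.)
No

electric charge density has SI base units: A * s / m^3
C does NOT reduce to A * s / m^3; a valid unit for electric charge density would be e.g. C/m³.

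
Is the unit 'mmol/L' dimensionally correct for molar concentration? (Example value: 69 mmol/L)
Yes

molar concentration has SI base units: mol / m^3
mmol/L reduces to the same SI base units, so it is a valid unit for molar concentration.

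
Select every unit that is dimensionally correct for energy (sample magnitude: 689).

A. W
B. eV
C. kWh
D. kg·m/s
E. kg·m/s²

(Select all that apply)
B, C

energy has SI base units: kg * m^2 / s^2

Checking each option against kg * m^2 / s^2:
  A. W: ✗ does not match
  B. eV: ✓ matches
  C. kWh: ✓ matches
  D. kg·m/s: ✗ does not match
  E. kg·m/s²: ✗ does not match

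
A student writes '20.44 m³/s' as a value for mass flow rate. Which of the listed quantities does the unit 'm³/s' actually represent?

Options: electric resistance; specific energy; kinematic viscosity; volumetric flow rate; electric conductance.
volumetric flow rate

mass flow rate should have units dimensionally equivalent to kg / s (e.g. kg/s).
The given unit 'm³/s' reduces to m^3 / s. Of the listed options, that is the dimensionality of volumetric flow rate.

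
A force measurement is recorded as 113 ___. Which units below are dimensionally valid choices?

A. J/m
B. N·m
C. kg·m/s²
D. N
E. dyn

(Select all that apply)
A, C, D, E

force has SI base units: kg * m / s^2

Checking each option against kg * m / s^2:
  A. J/m: ✓ matches
  B. N·m: ✗ does not match
  C. kg·m/s²: ✓ matches
  D. N: ✓ matches
  E. dyn: ✓ matches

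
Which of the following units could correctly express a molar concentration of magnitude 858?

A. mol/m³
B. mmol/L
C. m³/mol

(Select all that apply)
A, B

molar concentration has SI base units: mol / m^3

Checking each option against mol / m^3:
  A. mol/m³: ✓ matches
  B. mmol/L: ✓ matches
  C. m³/mol: ✗ does not match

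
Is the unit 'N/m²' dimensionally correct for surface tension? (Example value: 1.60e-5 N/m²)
No

surface tension has SI base units: kg / s^2
N/m² does NOT reduce to kg / s^2; a valid unit for surface tension would be e.g. N/m.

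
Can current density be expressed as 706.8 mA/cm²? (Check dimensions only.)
Yes

current density has SI base units: A / m^2
mA/cm² reduces to the same SI base units, so it is a valid unit for current density.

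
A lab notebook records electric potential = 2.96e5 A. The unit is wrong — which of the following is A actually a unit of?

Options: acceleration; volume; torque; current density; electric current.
electric current

electric potential should have units dimensionally equivalent to kg * m^2 / (A * s^3) (e.g. V).
The given unit 'A' reduces to A. Of the listed options, that is the dimensionality of electric current.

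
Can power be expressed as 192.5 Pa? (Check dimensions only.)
No

power has SI base units: kg * m^2 / s^3
Pa does NOT reduce to kg * m^2 / s^3; a valid unit for power would be e.g. W.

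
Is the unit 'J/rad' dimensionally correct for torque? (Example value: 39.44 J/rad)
Yes

torque has SI base units: kg * m^2 / s^2
J/rad reduces to the same SI base units, so it is a valid unit for torque.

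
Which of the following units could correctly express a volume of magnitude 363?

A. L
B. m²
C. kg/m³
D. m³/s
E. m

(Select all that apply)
A

volume has SI base units: m^3

Checking each option against m^3:
  A. L: ✓ matches
  B. m²: ✗ does not match
  C. kg/m³: ✗ does not match
  D. m³/s: ✗ does not match
  E. m: ✗ does not match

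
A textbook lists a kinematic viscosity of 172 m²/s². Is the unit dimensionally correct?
No

kinematic viscosity has SI base units: m^2 / s
m²/s² does NOT reduce to m^2 / s; a valid unit for kinematic viscosity would be e.g. m²/s.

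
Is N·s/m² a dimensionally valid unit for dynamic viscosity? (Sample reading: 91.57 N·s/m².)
Yes

dynamic viscosity has SI base units: kg / (m * s)
N·s/m² reduces to the same SI base units, so it is a valid unit for dynamic viscosity.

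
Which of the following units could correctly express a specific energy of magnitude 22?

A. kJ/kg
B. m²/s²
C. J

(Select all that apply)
A, B

specific energy has SI base units: m^2 / s^2

Checking each option against m^2 / s^2:
  A. kJ/kg: ✓ matches
  B. m²/s²: ✓ matches
  C. J: ✗ does not match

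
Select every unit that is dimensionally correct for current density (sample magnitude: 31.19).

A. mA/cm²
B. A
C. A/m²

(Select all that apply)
A, C

current density has SI base units: A / m^2

Checking each option against A / m^2:
  A. mA/cm²: ✓ matches
  B. A: ✗ does not match
  C. A/m²: ✓ matches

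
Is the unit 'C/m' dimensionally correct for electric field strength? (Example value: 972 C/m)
No

electric field strength has SI base units: kg * m / (A * s^3)
C/m does NOT reduce to kg * m / (A * s^3); a valid unit for electric field strength would be e.g. V/m.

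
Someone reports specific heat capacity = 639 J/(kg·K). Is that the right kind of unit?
Yes

specific heat capacity has SI base units: m^2 / (s^2 * K)
J/(kg·K) reduces to the same SI base units, so it is a valid unit for specific heat capacity.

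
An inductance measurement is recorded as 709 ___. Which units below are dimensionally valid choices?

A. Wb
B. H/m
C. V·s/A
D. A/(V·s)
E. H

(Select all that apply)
C, E

inductance has SI base units: kg * m^2 / (A^2 * s^2)

Checking each option against kg * m^2 / (A^2 * s^2):
  A. Wb: ✗ does not match
  B. H/m: ✗ does not match
  C. V·s/A: ✓ matches
  D. A/(V·s): ✗ does not match
  E. H: ✓ matches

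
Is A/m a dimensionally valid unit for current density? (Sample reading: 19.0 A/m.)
No

current density has SI base units: A / m^2
A/m does NOT reduce to A / m^2; a valid unit for current density would be e.g. A/m².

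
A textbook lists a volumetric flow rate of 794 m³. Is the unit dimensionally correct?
No

volumetric flow rate has SI base units: m^3 / s
m³ does NOT reduce to m^3 / s; a valid unit for volumetric flow rate would be e.g. m³/s.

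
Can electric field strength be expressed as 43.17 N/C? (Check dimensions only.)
Yes

electric field strength has SI base units: kg * m / (A * s^3)
N/C reduces to the same SI base units, so it is a valid unit for electric field strength.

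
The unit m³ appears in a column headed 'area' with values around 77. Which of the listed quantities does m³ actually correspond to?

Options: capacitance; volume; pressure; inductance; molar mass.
volume

area should have units dimensionally equivalent to m^2 (e.g. m²).
The given unit 'm³' reduces to m^3. Of the listed options, that is the dimensionality of volume.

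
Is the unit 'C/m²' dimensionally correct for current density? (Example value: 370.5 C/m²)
No

current density has SI base units: A / m^2
C/m² does NOT reduce to A / m^2; a valid unit for current density would be e.g. A/m².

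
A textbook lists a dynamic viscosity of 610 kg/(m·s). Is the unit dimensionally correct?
Yes

dynamic viscosity has SI base units: kg / (m * s)
kg/(m·s) reduces to the same SI base units, so it is a valid unit for dynamic viscosity.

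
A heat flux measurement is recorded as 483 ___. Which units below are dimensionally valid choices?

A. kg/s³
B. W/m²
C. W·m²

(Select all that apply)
A, B

heat flux has SI base units: kg / s^3

Checking each option against kg / s^3:
  A. kg/s³: ✓ matches
  B. W/m²: ✓ matches
  C. W·m²: ✗ does not match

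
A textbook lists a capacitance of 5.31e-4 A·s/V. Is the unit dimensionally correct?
Yes

capacitance has SI base units: A^2 * s^4 / (kg * m^2)
A·s/V reduces to the same SI base units, so it is a valid unit for capacitance.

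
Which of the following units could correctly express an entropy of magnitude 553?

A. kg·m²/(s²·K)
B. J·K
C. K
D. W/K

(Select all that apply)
A

entropy has SI base units: kg * m^2 / (s^2 * K)

Checking each option against kg * m^2 / (s^2 * K):
  A. kg·m²/(s²·K): ✓ matches
  B. J·K: ✗ does not match
  C. K: ✗ does not match
  D. W/K: ✗ does not match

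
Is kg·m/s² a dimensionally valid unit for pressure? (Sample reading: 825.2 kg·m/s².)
No

pressure has SI base units: kg / (m * s^2)
kg·m/s² does NOT reduce to kg / (m * s^2); a valid unit for pressure would be e.g. Pa.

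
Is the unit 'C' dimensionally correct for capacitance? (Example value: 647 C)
No

capacitance has SI base units: A^2 * s^4 / (kg * m^2)
C does NOT reduce to A^2 * s^4 / (kg * m^2); a valid unit for capacitance would be e.g. F.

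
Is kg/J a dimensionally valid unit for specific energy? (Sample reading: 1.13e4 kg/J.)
No

specific energy has SI base units: m^2 / s^2
kg/J does NOT reduce to m^2 / s^2; a valid unit for specific energy would be e.g. J/kg.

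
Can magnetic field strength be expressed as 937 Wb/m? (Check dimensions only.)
No

magnetic field strength has SI base units: A / m
Wb/m does NOT reduce to A / m; a valid unit for magnetic field strength would be e.g. A/m.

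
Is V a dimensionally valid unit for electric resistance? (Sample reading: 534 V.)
No

electric resistance has SI base units: kg * m^2 / (A^2 * s^3)
V does NOT reduce to kg * m^2 / (A^2 * s^3); a valid unit for electric resistance would be e.g. Ω.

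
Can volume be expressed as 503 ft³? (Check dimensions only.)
Yes

volume has SI base units: m^3
ft³ reduces to the same SI base units, so it is a valid unit for volume.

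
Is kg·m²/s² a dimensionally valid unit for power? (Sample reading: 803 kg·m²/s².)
No

power has SI base units: kg * m^2 / s^3
kg·m²/s² does NOT reduce to kg * m^2 / s^3; a valid unit for power would be e.g. W.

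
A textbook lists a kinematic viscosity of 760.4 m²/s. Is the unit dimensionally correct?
Yes

kinematic viscosity has SI base units: m^2 / s
m²/s reduces to the same SI base units, so it is a valid unit for kinematic viscosity.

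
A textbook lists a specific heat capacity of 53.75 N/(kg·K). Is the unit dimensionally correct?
No

specific heat capacity has SI base units: m^2 / (s^2 * K)
N/(kg·K) does NOT reduce to m^2 / (s^2 * K); a valid unit for specific heat capacity would be e.g. J/(kg·K).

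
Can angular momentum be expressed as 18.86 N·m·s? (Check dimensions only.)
Yes

angular momentum has SI base units: kg * m^2 / s
N·m·s reduces to the same SI base units, so it is a valid unit for angular momentum.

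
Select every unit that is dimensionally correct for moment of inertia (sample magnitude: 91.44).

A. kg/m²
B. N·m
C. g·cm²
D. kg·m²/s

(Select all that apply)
C

moment of inertia has SI base units: kg * m^2

Checking each option against kg * m^2:
  A. kg/m²: ✗ does not match
  B. N·m: ✗ does not match
  C. g·cm²: ✓ matches
  D. kg·m²/s: ✗ does not match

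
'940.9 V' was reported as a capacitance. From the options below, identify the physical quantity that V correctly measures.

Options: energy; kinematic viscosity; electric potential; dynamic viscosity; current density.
electric potential

capacitance should have units dimensionally equivalent to A^2 * s^4 / (kg * m^2) (e.g. F).
The given unit 'V' reduces to kg * m^2 / (A * s^3). Of the listed options, that is the dimensionality of electric potential.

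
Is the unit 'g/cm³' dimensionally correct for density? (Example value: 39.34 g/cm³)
Yes

density has SI base units: kg / m^3
g/cm³ reduces to the same SI base units, so it is a valid unit for density.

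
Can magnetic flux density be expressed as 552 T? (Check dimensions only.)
Yes

magnetic flux density has SI base units: kg / (A * s^2)
T reduces to the same SI base units, so it is a valid unit for magnetic flux density.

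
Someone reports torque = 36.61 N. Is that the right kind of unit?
No

torque has SI base units: kg * m^2 / s^2
N does NOT reduce to kg * m^2 / s^2; a valid unit for torque would be e.g. N·m.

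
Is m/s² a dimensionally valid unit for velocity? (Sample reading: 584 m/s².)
No

velocity has SI base units: m / s
m/s² does NOT reduce to m / s; a valid unit for velocity would be e.g. m/s.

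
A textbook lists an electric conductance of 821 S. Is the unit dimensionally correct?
Yes

electric conductance has SI base units: A^2 * s^3 / (kg * m^2)
S reduces to the same SI base units, so it is a valid unit for electric conductance.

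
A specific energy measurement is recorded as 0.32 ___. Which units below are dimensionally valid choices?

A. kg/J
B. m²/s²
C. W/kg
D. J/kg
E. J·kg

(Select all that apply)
B, D

specific energy has SI base units: m^2 / s^2

Checking each option against m^2 / s^2:
  A. kg/J: ✗ does not match
  B. m²/s²: ✓ matches
  C. W/kg: ✗ does not match
  D. J/kg: ✓ matches
  E. J·kg: ✗ does not match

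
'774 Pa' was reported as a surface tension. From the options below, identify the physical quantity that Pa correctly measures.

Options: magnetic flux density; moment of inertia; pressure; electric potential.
pressure

surface tension should have units dimensionally equivalent to kg / s^2 (e.g. N/m).
The given unit 'Pa' reduces to kg / (m * s^2). Of the listed options, that is the dimensionality of pressure.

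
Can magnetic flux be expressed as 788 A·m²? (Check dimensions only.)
No

magnetic flux has SI base units: kg * m^2 / (A * s^2)
A·m² does NOT reduce to kg * m^2 / (A * s^2); a valid unit for magnetic flux would be e.g. Wb.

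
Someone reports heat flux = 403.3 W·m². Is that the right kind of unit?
No

heat flux has SI base units: kg / s^3
W·m² does NOT reduce to kg / s^3; a valid unit for heat flux would be e.g. W/m².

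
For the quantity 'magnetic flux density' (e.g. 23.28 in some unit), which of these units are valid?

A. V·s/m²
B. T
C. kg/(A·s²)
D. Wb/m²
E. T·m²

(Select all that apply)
A, B, C, D

magnetic flux density has SI base units: kg / (A * s^2)

Checking each option against kg / (A * s^2):
  A. V·s/m²: ✓ matches
  B. T: ✓ matches
  C. kg/(A·s²): ✓ matches
  D. Wb/m²: ✓ matches
  E. T·m²: ✗ does not match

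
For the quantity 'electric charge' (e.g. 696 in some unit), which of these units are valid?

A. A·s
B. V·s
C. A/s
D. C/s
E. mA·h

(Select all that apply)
A, E

electric charge has SI base units: A * s

Checking each option against A * s:
  A. A·s: ✓ matches
  B. V·s: ✗ does not match
  C. A/s: ✗ does not match
  D. C/s: ✗ does not match
  E. mA·h: ✓ matches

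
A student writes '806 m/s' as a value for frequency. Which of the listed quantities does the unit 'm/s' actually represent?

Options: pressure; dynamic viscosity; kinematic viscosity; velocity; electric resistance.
velocity

frequency should have units dimensionally equivalent to 1 / s (e.g. Hz).
The given unit 'm/s' reduces to m / s. Of the listed options, that is the dimensionality of velocity.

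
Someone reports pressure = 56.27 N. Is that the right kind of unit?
No

pressure has SI base units: kg / (m * s^2)
N does NOT reduce to kg / (m * s^2); a valid unit for pressure would be e.g. Pa.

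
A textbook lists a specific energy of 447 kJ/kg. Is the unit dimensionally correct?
Yes

specific energy has SI base units: m^2 / s^2
kJ/kg reduces to the same SI base units, so it is a valid unit for specific energy.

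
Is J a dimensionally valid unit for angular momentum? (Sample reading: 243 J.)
No

angular momentum has SI base units: kg * m^2 / s
J does NOT reduce to kg * m^2 / s; a valid unit for angular momentum would be e.g. kg·m²/s.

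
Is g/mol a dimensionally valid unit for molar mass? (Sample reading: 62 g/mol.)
Yes

molar mass has SI base units: kg / mol
g/mol reduces to the same SI base units, so it is a valid unit for molar mass.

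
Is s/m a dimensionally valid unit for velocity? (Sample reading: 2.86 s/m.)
No

velocity has SI base units: m / s
s/m does NOT reduce to m / s; a valid unit for velocity would be e.g. m/s.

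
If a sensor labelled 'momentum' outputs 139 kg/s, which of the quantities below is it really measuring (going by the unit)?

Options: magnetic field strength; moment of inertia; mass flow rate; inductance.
mass flow rate

momentum should have units dimensionally equivalent to kg * m / s (e.g. kg·m/s).
The given unit 'kg/s' reduces to kg / s. Of the listed options, that is the dimensionality of mass flow rate.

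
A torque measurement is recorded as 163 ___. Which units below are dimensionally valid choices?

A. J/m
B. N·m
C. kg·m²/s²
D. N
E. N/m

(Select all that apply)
B, C

torque has SI base units: kg * m^2 / s^2

Checking each option against kg * m^2 / s^2:
  A. J/m: ✗ does not match
  B. N·m: ✓ matches
  C. kg·m²/s²: ✓ matches
  D. N: ✗ does not match
  E. N/m: ✗ does not match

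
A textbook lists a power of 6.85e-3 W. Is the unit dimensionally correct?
Yes

power has SI base units: kg * m^2 / s^3
W reduces to the same SI base units, so it is a valid unit for power.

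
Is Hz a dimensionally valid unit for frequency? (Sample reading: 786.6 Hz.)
Yes

frequency has SI base units: 1 / s
Hz reduces to the same SI base units, so it is a valid unit for frequency.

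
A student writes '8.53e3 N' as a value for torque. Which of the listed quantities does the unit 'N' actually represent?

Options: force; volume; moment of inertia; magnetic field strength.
force

torque should have units dimensionally equivalent to kg * m^2 / s^2 (e.g. N·m).
The given unit 'N' reduces to kg * m / s^2. Of the listed options, that is the dimensionality of force.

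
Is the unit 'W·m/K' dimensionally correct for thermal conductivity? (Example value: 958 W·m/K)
No

thermal conductivity has SI base units: kg * m / (s^3 * K)
W·m/K does NOT reduce to kg * m / (s^3 * K); a valid unit for thermal conductivity would be e.g. W/(m·K).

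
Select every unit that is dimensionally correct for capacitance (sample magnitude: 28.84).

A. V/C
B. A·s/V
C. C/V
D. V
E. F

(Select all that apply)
B, C, E

capacitance has SI base units: A^2 * s^4 / (kg * m^2)

Checking each option against A^2 * s^4 / (kg * m^2):
  A. V/C: ✗ does not match
  B. A·s/V: ✓ matches
  C. C/V: ✓ matches
  D. V: ✗ does not match
  E. F: ✓ matches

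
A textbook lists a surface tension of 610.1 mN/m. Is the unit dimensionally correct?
Yes

surface tension has SI base units: kg / s^2
mN/m reduces to the same SI base units, so it is a valid unit for surface tension.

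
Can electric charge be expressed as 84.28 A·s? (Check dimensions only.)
Yes

electric charge has SI base units: A * s
A·s reduces to the same SI base units, so it is a valid unit for electric charge.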